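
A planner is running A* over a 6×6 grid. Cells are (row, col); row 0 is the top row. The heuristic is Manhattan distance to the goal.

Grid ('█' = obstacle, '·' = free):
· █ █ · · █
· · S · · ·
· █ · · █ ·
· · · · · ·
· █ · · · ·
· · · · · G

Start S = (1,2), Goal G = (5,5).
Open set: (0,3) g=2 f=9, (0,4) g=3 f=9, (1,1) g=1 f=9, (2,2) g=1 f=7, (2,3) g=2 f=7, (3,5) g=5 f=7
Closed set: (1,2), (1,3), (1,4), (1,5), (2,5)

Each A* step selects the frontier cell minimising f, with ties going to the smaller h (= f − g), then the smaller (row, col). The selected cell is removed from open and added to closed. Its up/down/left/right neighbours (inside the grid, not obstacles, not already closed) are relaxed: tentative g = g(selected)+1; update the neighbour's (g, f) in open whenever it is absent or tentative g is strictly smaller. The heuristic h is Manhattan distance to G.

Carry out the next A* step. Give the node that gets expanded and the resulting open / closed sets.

expanded=(3,5); open=[(0,3) g=2 f=9, (0,4) g=3 f=9, (1,1) g=1 f=9, (2,2) g=1 f=7, (2,3) g=2 f=7, (3,4) g=6 f=9, (4,5) g=6 f=7]; closed=[(1,2), (1,3), (1,4), (1,5), (2,5), (3,5)]

step 1: expand (3,5) (f=7, h=2) → closed; open now [(0,3) g=2 f=9, (0,4) g=3 f=9, (1,1) g=1 f=9, (2,2) g=1 f=7, (2,3) g=2 f=7, (3,4) g=6 f=9, (4,5) g=6 f=7]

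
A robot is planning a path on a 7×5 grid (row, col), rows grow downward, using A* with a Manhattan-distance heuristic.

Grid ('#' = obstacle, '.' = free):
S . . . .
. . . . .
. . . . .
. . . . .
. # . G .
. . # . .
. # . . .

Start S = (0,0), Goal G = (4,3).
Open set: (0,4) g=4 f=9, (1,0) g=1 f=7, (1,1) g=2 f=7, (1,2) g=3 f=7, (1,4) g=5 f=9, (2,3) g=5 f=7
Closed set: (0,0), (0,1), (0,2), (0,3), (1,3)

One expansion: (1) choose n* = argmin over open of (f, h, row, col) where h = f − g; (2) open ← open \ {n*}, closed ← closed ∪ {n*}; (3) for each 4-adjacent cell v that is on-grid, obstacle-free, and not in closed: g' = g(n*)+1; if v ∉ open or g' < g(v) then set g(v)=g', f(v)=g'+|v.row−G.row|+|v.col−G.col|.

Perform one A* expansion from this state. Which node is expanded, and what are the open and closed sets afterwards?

expanded=(2,3); open=[(0,4) g=4 f=9, (1,0) g=1 f=7, (1,1) g=2 f=7, (1,2) g=3 f=7, (1,4) g=5 f=9, (2,2) g=6 f=9, (2,4) g=6 f=9, (3,3) g=6 f=7]; closed=[(0,0), (0,1), (0,2), (0,3), (1,3), (2,3)]

step 1: expand (2,3) (f=7, h=2) → closed; open now [(0,4) g=4 f=9, (1,0) g=1 f=7, (1,1) g=2 f=7, (1,2) g=3 f=7, (1,4) g=5 f=9, (2,2) g=6 f=9, (2,4) g=6 f=9, (3,3) g=6 f=7]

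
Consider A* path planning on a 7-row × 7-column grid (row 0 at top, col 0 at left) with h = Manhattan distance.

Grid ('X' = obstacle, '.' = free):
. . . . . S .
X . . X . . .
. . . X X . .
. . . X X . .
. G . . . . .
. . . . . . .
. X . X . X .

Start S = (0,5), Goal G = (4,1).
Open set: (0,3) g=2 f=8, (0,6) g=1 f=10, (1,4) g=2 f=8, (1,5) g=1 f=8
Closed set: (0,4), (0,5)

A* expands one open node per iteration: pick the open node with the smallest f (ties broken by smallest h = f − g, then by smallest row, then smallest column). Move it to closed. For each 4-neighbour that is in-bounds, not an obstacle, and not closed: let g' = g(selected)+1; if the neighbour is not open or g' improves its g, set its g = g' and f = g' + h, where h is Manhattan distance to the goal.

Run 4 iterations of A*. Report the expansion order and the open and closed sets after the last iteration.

step 1: expand (0,3) (f=8, h=6) → closed; open now [(0,2) g=3 f=8, (0,6) g=1 f=10, (1,4) g=2 f=8, (1,5) g=1 f=8]
step 2: expand (0,2) (f=8, h=5) → closed; open now [(0,1) g=4 f=8, (0,6) g=1 f=10, (1,2) g=4 f=8, (1,4) g=2 f=8, (1,5) g=1 f=8]
step 3: expand (0,1) (f=8, h=4) → closed; open now [(0,0) g=5 f=10, (0,6) g=1 f=10, (1,1) g=5 f=8, (1,2) g=4 f=8, (1,4) g=2 f=8, (1,5) g=1 f=8]
step 4: expand (1,1) (f=8, h=3) → closed; open now [(0,0) g=5 f=10, (0,6) g=1 f=10, (1,2) g=4 f=8, (1,4) g=2 f=8, (1,5) g=1 f=8, (2,1) g=6 f=8]

order=[(0,3) → (0,2) → (0,1) → (1,1)]; open=[(0,0) g=5 f=10, (0,6) g=1 f=10, (1,2) g=4 f=8, (1,4) g=2 f=8, (1,5) g=1 f=8, (2,1) g=6 f=8]; closed=[(0,1), (0,2), (0,3), (0,4), (0,5), (1,1)]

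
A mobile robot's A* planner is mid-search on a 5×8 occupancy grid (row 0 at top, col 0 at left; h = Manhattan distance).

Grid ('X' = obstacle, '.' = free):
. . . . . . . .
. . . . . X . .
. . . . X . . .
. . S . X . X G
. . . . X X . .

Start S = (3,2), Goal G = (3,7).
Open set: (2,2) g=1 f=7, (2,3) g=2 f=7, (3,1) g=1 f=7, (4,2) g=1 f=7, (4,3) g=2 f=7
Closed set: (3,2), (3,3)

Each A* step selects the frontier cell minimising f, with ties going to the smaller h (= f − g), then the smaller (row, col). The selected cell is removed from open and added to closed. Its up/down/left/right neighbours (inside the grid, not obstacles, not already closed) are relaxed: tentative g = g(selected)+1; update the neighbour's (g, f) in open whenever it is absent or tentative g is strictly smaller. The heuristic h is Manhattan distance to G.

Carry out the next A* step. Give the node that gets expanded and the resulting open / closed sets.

step 1: expand (2,3) (f=7, h=5) → closed; open now [(1,3) g=3 f=9, (2,2) g=1 f=7, (3,1) g=1 f=7, (4,2) g=1 f=7, (4,3) g=2 f=7]

expanded=(2,3); open=[(1,3) g=3 f=9, (2,2) g=1 f=7, (3,1) g=1 f=7, (4,2) g=1 f=7, (4,3) g=2 f=7]; closed=[(2,3), (3,2), (3,3)]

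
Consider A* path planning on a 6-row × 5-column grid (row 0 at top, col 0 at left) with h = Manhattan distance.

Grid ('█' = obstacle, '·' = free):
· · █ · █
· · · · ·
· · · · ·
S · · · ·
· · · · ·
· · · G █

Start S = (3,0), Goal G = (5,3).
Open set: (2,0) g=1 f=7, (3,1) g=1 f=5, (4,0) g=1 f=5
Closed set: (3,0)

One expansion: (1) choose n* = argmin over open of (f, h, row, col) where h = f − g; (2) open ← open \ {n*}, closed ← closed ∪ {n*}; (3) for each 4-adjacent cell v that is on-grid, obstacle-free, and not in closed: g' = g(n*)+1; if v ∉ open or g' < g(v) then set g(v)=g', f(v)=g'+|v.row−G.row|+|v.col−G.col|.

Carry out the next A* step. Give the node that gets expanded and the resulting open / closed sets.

step 1: expand (3,1) (f=5, h=4) → closed; open now [(2,0) g=1 f=7, (2,1) g=2 f=7, (3,2) g=2 f=5, (4,0) g=1 f=5, (4,1) g=2 f=5]

expanded=(3,1); open=[(2,0) g=1 f=7, (2,1) g=2 f=7, (3,2) g=2 f=5, (4,0) g=1 f=5, (4,1) g=2 f=5]; closed=[(3,0), (3,1)]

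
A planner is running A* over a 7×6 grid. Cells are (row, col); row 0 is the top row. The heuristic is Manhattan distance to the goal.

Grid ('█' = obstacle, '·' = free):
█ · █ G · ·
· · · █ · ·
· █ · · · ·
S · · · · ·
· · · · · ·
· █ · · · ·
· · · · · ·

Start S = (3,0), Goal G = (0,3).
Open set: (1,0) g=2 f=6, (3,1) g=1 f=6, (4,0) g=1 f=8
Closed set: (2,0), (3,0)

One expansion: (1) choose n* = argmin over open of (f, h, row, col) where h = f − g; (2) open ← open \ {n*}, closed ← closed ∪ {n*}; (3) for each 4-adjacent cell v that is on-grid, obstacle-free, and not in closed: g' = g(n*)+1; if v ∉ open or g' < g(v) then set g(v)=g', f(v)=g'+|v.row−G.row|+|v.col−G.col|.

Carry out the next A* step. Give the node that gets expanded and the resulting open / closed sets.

step 1: expand (1,0) (f=6, h=4) → closed; open now [(1,1) g=3 f=6, (3,1) g=1 f=6, (4,0) g=1 f=8]

expanded=(1,0); open=[(1,1) g=3 f=6, (3,1) g=1 f=6, (4,0) g=1 f=8]; closed=[(1,0), (2,0), (3,0)]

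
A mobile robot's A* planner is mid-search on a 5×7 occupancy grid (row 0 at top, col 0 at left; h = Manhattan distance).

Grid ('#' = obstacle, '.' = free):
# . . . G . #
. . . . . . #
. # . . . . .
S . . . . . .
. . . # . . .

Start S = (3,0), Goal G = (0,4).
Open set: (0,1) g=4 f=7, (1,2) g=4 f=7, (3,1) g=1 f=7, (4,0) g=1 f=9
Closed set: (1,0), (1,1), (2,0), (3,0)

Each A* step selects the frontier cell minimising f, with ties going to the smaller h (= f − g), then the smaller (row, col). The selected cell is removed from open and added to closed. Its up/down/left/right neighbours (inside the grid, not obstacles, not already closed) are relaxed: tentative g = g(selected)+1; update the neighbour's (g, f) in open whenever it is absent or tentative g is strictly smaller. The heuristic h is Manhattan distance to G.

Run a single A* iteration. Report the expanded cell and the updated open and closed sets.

step 1: expand (0,1) (f=7, h=3) → closed; open now [(0,2) g=5 f=7, (1,2) g=4 f=7, (3,1) g=1 f=7, (4,0) g=1 f=9]

expanded=(0,1); open=[(0,2) g=5 f=7, (1,2) g=4 f=7, (3,1) g=1 f=7, (4,0) g=1 f=9]; closed=[(0,1), (1,0), (1,1), (2,0), (3,0)]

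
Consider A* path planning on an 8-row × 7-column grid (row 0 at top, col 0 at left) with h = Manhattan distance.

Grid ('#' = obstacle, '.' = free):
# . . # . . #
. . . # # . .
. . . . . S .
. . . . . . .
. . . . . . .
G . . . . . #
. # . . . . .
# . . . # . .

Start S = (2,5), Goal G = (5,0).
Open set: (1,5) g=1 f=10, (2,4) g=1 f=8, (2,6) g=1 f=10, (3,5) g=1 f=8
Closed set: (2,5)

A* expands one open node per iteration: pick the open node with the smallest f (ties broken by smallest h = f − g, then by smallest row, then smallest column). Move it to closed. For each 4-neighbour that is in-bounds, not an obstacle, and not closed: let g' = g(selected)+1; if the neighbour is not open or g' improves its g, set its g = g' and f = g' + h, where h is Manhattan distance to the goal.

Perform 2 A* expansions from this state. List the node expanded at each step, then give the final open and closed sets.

order=[(2,4) → (2,3)]; open=[(1,5) g=1 f=10, (2,2) g=3 f=8, (2,6) g=1 f=10, (3,3) g=3 f=8, (3,4) g=2 f=8, (3,5) g=1 f=8]; closed=[(2,3), (2,4), (2,5)]

step 1: expand (2,4) (f=8, h=7) → closed; open now [(1,5) g=1 f=10, (2,3) g=2 f=8, (2,6) g=1 f=10, (3,4) g=2 f=8, (3,5) g=1 f=8]
step 2: expand (2,3) (f=8, h=6) → closed; open now [(1,5) g=1 f=10, (2,2) g=3 f=8, (2,6) g=1 f=10, (3,3) g=3 f=8, (3,4) g=2 f=8, (3,5) g=1 f=8]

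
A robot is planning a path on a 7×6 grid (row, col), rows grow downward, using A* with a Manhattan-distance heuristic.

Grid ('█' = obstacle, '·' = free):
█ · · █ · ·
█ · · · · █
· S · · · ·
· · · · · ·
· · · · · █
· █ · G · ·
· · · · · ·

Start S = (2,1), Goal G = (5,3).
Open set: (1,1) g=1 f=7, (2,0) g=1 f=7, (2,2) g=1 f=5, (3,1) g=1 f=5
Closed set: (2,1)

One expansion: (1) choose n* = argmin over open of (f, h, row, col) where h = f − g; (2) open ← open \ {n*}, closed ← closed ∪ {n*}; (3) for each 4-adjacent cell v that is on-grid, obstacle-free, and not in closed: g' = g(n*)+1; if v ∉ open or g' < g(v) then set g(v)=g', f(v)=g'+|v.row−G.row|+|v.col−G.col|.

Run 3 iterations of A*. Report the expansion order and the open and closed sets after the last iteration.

step 1: expand (2,2) (f=5, h=4) → closed; open now [(1,1) g=1 f=7, (1,2) g=2 f=7, (2,0) g=1 f=7, (2,3) g=2 f=5, (3,1) g=1 f=5, (3,2) g=2 f=5]
step 2: expand (2,3) (f=5, h=3) → closed; open now [(1,1) g=1 f=7, (1,2) g=2 f=7, (1,3) g=3 f=7, (2,0) g=1 f=7, (2,4) g=3 f=7, (3,1) g=1 f=5, (3,2) g=2 f=5, (3,3) g=3 f=5]
step 3: expand (3,3) (f=5, h=2) → closed; open now [(1,1) g=1 f=7, (1,2) g=2 f=7, (1,3) g=3 f=7, (2,0) g=1 f=7, (2,4) g=3 f=7, (3,1) g=1 f=5, (3,2) g=2 f=5, (3,4) g=4 f=7, (4,3) g=4 f=5]

order=[(2,2) → (2,3) → (3,3)]; open=[(1,1) g=1 f=7, (1,2) g=2 f=7, (1,3) g=3 f=7, (2,0) g=1 f=7, (2,4) g=3 f=7, (3,1) g=1 f=5, (3,2) g=2 f=5, (3,4) g=4 f=7, (4,3) g=4 f=5]; closed=[(2,1), (2,2), (2,3), (3,3)]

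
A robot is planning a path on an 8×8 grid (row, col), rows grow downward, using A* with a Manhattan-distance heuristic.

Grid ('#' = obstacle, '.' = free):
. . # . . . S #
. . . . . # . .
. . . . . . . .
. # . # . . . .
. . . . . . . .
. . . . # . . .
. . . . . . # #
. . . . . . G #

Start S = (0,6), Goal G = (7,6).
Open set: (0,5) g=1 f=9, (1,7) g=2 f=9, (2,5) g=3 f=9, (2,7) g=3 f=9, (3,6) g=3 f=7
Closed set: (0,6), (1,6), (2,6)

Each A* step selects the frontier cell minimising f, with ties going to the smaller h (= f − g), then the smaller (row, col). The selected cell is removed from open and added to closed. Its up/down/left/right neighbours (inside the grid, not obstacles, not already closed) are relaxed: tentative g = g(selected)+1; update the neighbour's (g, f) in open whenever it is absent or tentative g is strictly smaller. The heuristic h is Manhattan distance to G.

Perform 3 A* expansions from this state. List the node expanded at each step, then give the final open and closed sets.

step 1: expand (3,6) (f=7, h=4) → closed; open now [(0,5) g=1 f=9, (1,7) g=2 f=9, (2,5) g=3 f=9, (2,7) g=3 f=9, (3,5) g=4 f=9, (3,7) g=4 f=9, (4,6) g=4 f=7]
step 2: expand (4,6) (f=7, h=3) → closed; open now [(0,5) g=1 f=9, (1,7) g=2 f=9, (2,5) g=3 f=9, (2,7) g=3 f=9, (3,5) g=4 f=9, (3,7) g=4 f=9, (4,5) g=5 f=9, (4,7) g=5 f=9, (5,6) g=5 f=7]
step 3: expand (5,6) (f=7, h=2) → closed; open now [(0,5) g=1 f=9, (1,7) g=2 f=9, (2,5) g=3 f=9, (2,7) g=3 f=9, (3,5) g=4 f=9, (3,7) g=4 f=9, (4,5) g=5 f=9, (4,7) g=5 f=9, (5,5) g=6 f=9, (5,7) g=6 f=9]

order=[(3,6) → (4,6) → (5,6)]; open=[(0,5) g=1 f=9, (1,7) g=2 f=9, (2,5) g=3 f=9, (2,7) g=3 f=9, (3,5) g=4 f=9, (3,7) g=4 f=9, (4,5) g=5 f=9, (4,7) g=5 f=9, (5,5) g=6 f=9, (5,7) g=6 f=9]; closed=[(0,6), (1,6), (2,6), (3,6), (4,6), (5,6)]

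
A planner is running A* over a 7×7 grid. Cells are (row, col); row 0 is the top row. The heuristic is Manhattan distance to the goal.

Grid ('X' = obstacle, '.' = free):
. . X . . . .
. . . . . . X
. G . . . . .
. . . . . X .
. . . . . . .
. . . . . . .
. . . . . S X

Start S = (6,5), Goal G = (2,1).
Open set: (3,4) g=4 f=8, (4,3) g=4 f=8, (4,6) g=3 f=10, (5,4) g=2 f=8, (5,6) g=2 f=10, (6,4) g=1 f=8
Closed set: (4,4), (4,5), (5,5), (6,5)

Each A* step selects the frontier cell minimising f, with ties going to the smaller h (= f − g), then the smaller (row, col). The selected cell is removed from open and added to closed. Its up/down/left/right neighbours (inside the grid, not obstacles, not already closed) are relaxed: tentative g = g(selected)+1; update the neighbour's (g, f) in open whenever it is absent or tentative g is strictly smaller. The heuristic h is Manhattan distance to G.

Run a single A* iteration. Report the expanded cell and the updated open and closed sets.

expanded=(3,4); open=[(2,4) g=5 f=8, (3,3) g=5 f=8, (4,3) g=4 f=8, (4,6) g=3 f=10, (5,4) g=2 f=8, (5,6) g=2 f=10, (6,4) g=1 f=8]; closed=[(3,4), (4,4), (4,5), (5,5), (6,5)]

step 1: expand (3,4) (f=8, h=4) → closed; open now [(2,4) g=5 f=8, (3,3) g=5 f=8, (4,3) g=4 f=8, (4,6) g=3 f=10, (5,4) g=2 f=8, (5,6) g=2 f=10, (6,4) g=1 f=8]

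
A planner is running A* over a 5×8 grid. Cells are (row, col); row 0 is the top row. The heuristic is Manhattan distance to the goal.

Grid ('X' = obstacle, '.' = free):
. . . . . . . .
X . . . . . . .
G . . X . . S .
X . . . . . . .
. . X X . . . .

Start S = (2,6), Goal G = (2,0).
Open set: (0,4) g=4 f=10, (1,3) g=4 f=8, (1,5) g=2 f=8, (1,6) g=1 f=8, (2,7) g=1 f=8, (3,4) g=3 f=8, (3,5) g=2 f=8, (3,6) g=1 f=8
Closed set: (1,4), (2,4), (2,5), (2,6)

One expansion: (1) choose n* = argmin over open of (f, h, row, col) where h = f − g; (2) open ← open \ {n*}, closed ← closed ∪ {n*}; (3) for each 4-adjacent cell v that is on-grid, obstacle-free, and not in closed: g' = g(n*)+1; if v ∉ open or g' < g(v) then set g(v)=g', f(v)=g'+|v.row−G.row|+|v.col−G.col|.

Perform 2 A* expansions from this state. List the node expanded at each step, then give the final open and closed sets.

order=[(1,3) → (1,2)]; open=[(0,2) g=6 f=10, (0,3) g=5 f=10, (0,4) g=4 f=10, (1,1) g=6 f=8, (1,5) g=2 f=8, (1,6) g=1 f=8, (2,2) g=6 f=8, (2,7) g=1 f=8, (3,4) g=3 f=8, (3,5) g=2 f=8, (3,6) g=1 f=8]; closed=[(1,2), (1,3), (1,4), (2,4), (2,5), (2,6)]

step 1: expand (1,3) (f=8, h=4) → closed; open now [(0,3) g=5 f=10, (0,4) g=4 f=10, (1,2) g=5 f=8, (1,5) g=2 f=8, (1,6) g=1 f=8, (2,7) g=1 f=8, (3,4) g=3 f=8, (3,5) g=2 f=8, (3,6) g=1 f=8]
step 2: expand (1,2) (f=8, h=3) → closed; open now [(0,2) g=6 f=10, (0,3) g=5 f=10, (0,4) g=4 f=10, (1,1) g=6 f=8, (1,5) g=2 f=8, (1,6) g=1 f=8, (2,2) g=6 f=8, (2,7) g=1 f=8, (3,4) g=3 f=8, (3,5) g=2 f=8, (3,6) g=1 f=8]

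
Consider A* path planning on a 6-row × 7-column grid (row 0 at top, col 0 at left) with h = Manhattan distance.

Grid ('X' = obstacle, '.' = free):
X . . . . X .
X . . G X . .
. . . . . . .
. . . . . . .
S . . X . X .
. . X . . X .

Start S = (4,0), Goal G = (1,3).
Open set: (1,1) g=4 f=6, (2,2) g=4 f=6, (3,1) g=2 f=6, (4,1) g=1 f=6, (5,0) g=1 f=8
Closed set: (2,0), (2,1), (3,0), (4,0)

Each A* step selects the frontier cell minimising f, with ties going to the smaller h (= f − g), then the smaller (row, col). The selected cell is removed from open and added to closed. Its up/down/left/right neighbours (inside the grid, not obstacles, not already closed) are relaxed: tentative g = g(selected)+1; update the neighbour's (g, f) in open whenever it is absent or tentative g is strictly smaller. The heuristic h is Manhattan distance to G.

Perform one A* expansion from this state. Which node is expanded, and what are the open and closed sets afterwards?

expanded=(1,1); open=[(0,1) g=5 f=8, (1,2) g=5 f=6, (2,2) g=4 f=6, (3,1) g=2 f=6, (4,1) g=1 f=6, (5,0) g=1 f=8]; closed=[(1,1), (2,0), (2,1), (3,0), (4,0)]

step 1: expand (1,1) (f=6, h=2) → closed; open now [(0,1) g=5 f=8, (1,2) g=5 f=6, (2,2) g=4 f=6, (3,1) g=2 f=6, (4,1) g=1 f=6, (5,0) g=1 f=8]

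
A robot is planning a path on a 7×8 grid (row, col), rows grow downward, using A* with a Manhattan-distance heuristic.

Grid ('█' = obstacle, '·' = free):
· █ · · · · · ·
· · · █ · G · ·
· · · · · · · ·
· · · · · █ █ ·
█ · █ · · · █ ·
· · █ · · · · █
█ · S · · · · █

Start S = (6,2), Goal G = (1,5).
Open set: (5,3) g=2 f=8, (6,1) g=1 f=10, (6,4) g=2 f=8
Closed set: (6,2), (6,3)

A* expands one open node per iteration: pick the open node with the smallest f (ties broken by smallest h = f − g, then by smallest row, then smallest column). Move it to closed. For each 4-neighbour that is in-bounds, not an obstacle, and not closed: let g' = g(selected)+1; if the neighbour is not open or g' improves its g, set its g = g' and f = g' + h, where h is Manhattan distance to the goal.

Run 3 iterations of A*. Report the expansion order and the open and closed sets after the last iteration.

order=[(5,3) → (4,3) → (3,3)]; open=[(2,3) g=5 f=8, (3,2) g=5 f=10, (3,4) g=5 f=8, (4,4) g=4 f=8, (5,4) g=3 f=8, (6,1) g=1 f=10, (6,4) g=2 f=8]; closed=[(3,3), (4,3), (5,3), (6,2), (6,3)]

step 1: expand (5,3) (f=8, h=6) → closed; open now [(4,3) g=3 f=8, (5,4) g=3 f=8, (6,1) g=1 f=10, (6,4) g=2 f=8]
step 2: expand (4,3) (f=8, h=5) → closed; open now [(3,3) g=4 f=8, (4,4) g=4 f=8, (5,4) g=3 f=8, (6,1) g=1 f=10, (6,4) g=2 f=8]
step 3: expand (3,3) (f=8, h=4) → closed; open now [(2,3) g=5 f=8, (3,2) g=5 f=10, (3,4) g=5 f=8, (4,4) g=4 f=8, (5,4) g=3 f=8, (6,1) g=1 f=10, (6,4) g=2 f=8]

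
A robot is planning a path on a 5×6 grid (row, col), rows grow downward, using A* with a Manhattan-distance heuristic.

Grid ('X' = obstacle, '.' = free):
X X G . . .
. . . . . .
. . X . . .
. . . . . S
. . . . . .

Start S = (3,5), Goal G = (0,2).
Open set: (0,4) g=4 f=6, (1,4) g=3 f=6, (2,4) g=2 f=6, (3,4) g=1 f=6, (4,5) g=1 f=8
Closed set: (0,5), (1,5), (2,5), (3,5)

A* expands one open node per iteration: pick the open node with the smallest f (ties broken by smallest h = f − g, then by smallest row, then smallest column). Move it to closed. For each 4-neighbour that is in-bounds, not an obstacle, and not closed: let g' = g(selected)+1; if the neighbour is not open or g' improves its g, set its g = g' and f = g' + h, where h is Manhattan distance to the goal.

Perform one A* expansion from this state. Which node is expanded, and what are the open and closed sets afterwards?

step 1: expand (0,4) (f=6, h=2) → closed; open now [(0,3) g=5 f=6, (1,4) g=3 f=6, (2,4) g=2 f=6, (3,4) g=1 f=6, (4,5) g=1 f=8]

expanded=(0,4); open=[(0,3) g=5 f=6, (1,4) g=3 f=6, (2,4) g=2 f=6, (3,4) g=1 f=6, (4,5) g=1 f=8]; closed=[(0,4), (0,5), (1,5), (2,5), (3,5)]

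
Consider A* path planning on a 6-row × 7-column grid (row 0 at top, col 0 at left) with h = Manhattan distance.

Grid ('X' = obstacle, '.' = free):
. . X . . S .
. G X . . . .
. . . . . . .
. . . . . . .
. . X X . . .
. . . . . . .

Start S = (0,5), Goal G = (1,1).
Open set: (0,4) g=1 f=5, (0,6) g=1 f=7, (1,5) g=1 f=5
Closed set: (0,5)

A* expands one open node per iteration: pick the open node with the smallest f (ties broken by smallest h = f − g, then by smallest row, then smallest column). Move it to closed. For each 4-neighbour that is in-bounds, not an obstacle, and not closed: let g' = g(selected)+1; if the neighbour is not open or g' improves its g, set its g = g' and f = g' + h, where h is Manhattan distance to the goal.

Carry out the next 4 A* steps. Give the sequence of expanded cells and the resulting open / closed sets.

order=[(0,4) → (0,3) → (1,3) → (1,4)]; open=[(0,6) g=1 f=7, (1,5) g=1 f=5, (2,3) g=4 f=7, (2,4) g=3 f=7]; closed=[(0,3), (0,4), (0,5), (1,3), (1,4)]

step 1: expand (0,4) (f=5, h=4) → closed; open now [(0,3) g=2 f=5, (0,6) g=1 f=7, (1,4) g=2 f=5, (1,5) g=1 f=5]
step 2: expand (0,3) (f=5, h=3) → closed; open now [(0,6) g=1 f=7, (1,3) g=3 f=5, (1,4) g=2 f=5, (1,5) g=1 f=5]
step 3: expand (1,3) (f=5, h=2) → closed; open now [(0,6) g=1 f=7, (1,4) g=2 f=5, (1,5) g=1 f=5, (2,3) g=4 f=7]
step 4: expand (1,4) (f=5, h=3) → closed; open now [(0,6) g=1 f=7, (1,5) g=1 f=5, (2,3) g=4 f=7, (2,4) g=3 f=7]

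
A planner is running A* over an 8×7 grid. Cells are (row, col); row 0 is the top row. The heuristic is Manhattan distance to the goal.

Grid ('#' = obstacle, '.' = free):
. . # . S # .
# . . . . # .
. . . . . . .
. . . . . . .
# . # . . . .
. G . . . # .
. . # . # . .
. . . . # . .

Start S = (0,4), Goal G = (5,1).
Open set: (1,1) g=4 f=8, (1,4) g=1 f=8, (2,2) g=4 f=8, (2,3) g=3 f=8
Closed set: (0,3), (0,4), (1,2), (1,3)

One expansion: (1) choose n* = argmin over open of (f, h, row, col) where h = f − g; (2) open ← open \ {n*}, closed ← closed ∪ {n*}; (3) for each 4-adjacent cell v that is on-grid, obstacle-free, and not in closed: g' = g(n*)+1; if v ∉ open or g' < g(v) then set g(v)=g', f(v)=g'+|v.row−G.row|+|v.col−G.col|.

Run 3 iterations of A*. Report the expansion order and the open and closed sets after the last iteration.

order=[(1,1) → (2,1) → (3,1)]; open=[(0,1) g=5 f=10, (1,4) g=1 f=8, (2,0) g=6 f=10, (2,2) g=4 f=8, (2,3) g=3 f=8, (3,0) g=7 f=10, (3,2) g=7 f=10, (4,1) g=7 f=8]; closed=[(0,3), (0,4), (1,1), (1,2), (1,3), (2,1), (3,1)]

step 1: expand (1,1) (f=8, h=4) → closed; open now [(0,1) g=5 f=10, (1,4) g=1 f=8, (2,1) g=5 f=8, (2,2) g=4 f=8, (2,3) g=3 f=8]
step 2: expand (2,1) (f=8, h=3) → closed; open now [(0,1) g=5 f=10, (1,4) g=1 f=8, (2,0) g=6 f=10, (2,2) g=4 f=8, (2,3) g=3 f=8, (3,1) g=6 f=8]
step 3: expand (3,1) (f=8, h=2) → closed; open now [(0,1) g=5 f=10, (1,4) g=1 f=8, (2,0) g=6 f=10, (2,2) g=4 f=8, (2,3) g=3 f=8, (3,0) g=7 f=10, (3,2) g=7 f=10, (4,1) g=7 f=8]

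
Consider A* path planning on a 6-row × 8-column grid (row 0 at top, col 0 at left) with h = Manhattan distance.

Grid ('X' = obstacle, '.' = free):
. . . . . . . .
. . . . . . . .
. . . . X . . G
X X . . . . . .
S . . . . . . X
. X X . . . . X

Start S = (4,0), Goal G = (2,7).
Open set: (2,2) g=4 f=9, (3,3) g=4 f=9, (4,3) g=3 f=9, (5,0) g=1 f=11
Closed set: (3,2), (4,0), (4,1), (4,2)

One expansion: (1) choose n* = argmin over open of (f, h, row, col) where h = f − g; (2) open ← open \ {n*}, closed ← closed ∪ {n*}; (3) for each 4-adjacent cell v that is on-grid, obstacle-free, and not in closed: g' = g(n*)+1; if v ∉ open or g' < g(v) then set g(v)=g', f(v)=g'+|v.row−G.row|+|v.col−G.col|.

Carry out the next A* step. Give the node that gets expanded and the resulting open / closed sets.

step 1: expand (2,2) (f=9, h=5) → closed; open now [(1,2) g=5 f=11, (2,1) g=5 f=11, (2,3) g=5 f=9, (3,3) g=4 f=9, (4,3) g=3 f=9, (5,0) g=1 f=11]

expanded=(2,2); open=[(1,2) g=5 f=11, (2,1) g=5 f=11, (2,3) g=5 f=9, (3,3) g=4 f=9, (4,3) g=3 f=9, (5,0) g=1 f=11]; closed=[(2,2), (3,2), (4,0), (4,1), (4,2)]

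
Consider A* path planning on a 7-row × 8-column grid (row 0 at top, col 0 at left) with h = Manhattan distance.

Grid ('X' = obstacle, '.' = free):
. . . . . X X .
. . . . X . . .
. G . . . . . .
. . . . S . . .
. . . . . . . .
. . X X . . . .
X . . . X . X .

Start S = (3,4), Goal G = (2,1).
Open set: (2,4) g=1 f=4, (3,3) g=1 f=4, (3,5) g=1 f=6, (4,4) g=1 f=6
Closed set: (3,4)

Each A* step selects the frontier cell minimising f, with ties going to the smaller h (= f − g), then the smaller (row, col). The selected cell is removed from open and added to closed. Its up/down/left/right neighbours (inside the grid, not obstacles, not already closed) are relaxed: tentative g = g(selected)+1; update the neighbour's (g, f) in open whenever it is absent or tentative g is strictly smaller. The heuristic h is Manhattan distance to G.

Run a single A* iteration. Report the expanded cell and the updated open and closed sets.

expanded=(2,4); open=[(2,3) g=2 f=4, (2,5) g=2 f=6, (3,3) g=1 f=4, (3,5) g=1 f=6, (4,4) g=1 f=6]; closed=[(2,4), (3,4)]

step 1: expand (2,4) (f=4, h=3) → closed; open now [(2,3) g=2 f=4, (2,5) g=2 f=6, (3,3) g=1 f=4, (3,5) g=1 f=6, (4,4) g=1 f=6]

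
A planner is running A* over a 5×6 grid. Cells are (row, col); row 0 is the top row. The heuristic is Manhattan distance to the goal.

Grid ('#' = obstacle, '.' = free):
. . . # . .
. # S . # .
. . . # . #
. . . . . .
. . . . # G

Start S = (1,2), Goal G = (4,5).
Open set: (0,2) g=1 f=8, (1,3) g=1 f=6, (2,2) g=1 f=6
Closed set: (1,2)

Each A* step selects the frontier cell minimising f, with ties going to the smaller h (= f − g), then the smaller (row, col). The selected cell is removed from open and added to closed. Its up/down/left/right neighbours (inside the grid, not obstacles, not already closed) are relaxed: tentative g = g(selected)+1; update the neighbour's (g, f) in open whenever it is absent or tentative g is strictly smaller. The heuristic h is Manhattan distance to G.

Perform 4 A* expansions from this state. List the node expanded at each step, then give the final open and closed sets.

step 1: expand (1,3) (f=6, h=5) → closed; open now [(0,2) g=1 f=8, (2,2) g=1 f=6]
step 2: expand (2,2) (f=6, h=5) → closed; open now [(0,2) g=1 f=8, (2,1) g=2 f=8, (3,2) g=2 f=6]
step 3: expand (3,2) (f=6, h=4) → closed; open now [(0,2) g=1 f=8, (2,1) g=2 f=8, (3,1) g=3 f=8, (3,3) g=3 f=6, (4,2) g=3 f=6]
step 4: expand (3,3) (f=6, h=3) → closed; open now [(0,2) g=1 f=8, (2,1) g=2 f=8, (3,1) g=3 f=8, (3,4) g=4 f=6, (4,2) g=3 f=6, (4,3) g=4 f=6]

order=[(1,3) → (2,2) → (3,2) → (3,3)]; open=[(0,2) g=1 f=8, (2,1) g=2 f=8, (3,1) g=3 f=8, (3,4) g=4 f=6, (4,2) g=3 f=6, (4,3) g=4 f=6]; closed=[(1,2), (1,3), (2,2), (3,2), (3,3)]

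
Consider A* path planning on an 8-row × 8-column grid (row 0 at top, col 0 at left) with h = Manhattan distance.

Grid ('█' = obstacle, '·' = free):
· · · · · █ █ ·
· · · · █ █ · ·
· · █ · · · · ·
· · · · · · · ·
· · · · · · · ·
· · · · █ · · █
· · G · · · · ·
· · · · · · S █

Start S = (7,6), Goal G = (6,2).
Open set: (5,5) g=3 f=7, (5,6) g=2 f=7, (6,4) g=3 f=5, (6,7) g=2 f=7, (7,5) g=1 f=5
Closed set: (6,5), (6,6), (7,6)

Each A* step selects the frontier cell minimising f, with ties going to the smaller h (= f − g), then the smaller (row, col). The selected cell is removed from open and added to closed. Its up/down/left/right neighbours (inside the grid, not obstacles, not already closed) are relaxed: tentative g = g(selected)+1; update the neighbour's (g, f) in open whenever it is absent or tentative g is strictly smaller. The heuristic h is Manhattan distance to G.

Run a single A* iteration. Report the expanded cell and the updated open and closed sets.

step 1: expand (6,4) (f=5, h=2) → closed; open now [(5,5) g=3 f=7, (5,6) g=2 f=7, (6,3) g=4 f=5, (6,7) g=2 f=7, (7,4) g=4 f=7, (7,5) g=1 f=5]

expanded=(6,4); open=[(5,5) g=3 f=7, (5,6) g=2 f=7, (6,3) g=4 f=5, (6,7) g=2 f=7, (7,4) g=4 f=7, (7,5) g=1 f=5]; closed=[(6,4), (6,5), (6,6), (7,6)]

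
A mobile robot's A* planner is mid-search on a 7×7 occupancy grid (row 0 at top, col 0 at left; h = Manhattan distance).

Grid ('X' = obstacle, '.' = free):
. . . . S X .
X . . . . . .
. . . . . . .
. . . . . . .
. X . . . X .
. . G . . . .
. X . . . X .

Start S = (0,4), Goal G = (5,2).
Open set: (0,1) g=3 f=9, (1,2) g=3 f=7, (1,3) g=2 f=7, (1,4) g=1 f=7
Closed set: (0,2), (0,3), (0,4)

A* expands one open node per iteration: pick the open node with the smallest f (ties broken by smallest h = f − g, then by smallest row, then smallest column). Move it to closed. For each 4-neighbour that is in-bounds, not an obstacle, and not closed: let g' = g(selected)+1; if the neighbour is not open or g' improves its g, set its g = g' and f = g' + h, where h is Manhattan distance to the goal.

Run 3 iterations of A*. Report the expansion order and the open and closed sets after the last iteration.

step 1: expand (1,2) (f=7, h=4) → closed; open now [(0,1) g=3 f=9, (1,1) g=4 f=9, (1,3) g=2 f=7, (1,4) g=1 f=7, (2,2) g=4 f=7]
step 2: expand (2,2) (f=7, h=3) → closed; open now [(0,1) g=3 f=9, (1,1) g=4 f=9, (1,3) g=2 f=7, (1,4) g=1 f=7, (2,1) g=5 f=9, (2,3) g=5 f=9, (3,2) g=5 f=7]
step 3: expand (3,2) (f=7, h=2) → closed; open now [(0,1) g=3 f=9, (1,1) g=4 f=9, (1,3) g=2 f=7, (1,4) g=1 f=7, (2,1) g=5 f=9, (2,3) g=5 f=9, (3,1) g=6 f=9, (3,3) g=6 f=9, (4,2) g=6 f=7]

order=[(1,2) → (2,2) → (3,2)]; open=[(0,1) g=3 f=9, (1,1) g=4 f=9, (1,3) g=2 f=7, (1,4) g=1 f=7, (2,1) g=5 f=9, (2,3) g=5 f=9, (3,1) g=6 f=9, (3,3) g=6 f=9, (4,2) g=6 f=7]; closed=[(0,2), (0,3), (0,4), (1,2), (2,2), (3,2)]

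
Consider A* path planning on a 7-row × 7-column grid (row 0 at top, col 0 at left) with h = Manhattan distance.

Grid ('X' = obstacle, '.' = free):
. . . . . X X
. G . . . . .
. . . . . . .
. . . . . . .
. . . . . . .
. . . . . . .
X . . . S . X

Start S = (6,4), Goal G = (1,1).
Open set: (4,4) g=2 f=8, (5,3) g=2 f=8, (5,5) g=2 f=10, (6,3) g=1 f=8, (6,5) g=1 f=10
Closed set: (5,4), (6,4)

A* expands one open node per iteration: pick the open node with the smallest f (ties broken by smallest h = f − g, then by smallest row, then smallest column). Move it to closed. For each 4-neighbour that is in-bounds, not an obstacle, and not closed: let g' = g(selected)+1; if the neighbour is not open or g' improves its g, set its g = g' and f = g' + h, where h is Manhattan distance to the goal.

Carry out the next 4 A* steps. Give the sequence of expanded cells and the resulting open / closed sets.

step 1: expand (4,4) (f=8, h=6) → closed; open now [(3,4) g=3 f=8, (4,3) g=3 f=8, (4,5) g=3 f=10, (5,3) g=2 f=8, (5,5) g=2 f=10, (6,3) g=1 f=8, (6,5) g=1 f=10]
step 2: expand (3,4) (f=8, h=5) → closed; open now [(2,4) g=4 f=8, (3,3) g=4 f=8, (3,5) g=4 f=10, (4,3) g=3 f=8, (4,5) g=3 f=10, (5,3) g=2 f=8, (5,5) g=2 f=10, (6,3) g=1 f=8, (6,5) g=1 f=10]
step 3: expand (2,4) (f=8, h=4) → closed; open now [(1,4) g=5 f=8, (2,3) g=5 f=8, (2,5) g=5 f=10, (3,3) g=4 f=8, (3,5) g=4 f=10, (4,3) g=3 f=8, (4,5) g=3 f=10, (5,3) g=2 f=8, (5,5) g=2 f=10, (6,3) g=1 f=8, (6,5) g=1 f=10]
step 4: expand (1,4) (f=8, h=3) → closed; open now [(0,4) g=6 f=10, (1,3) g=6 f=8, (1,5) g=6 f=10, (2,3) g=5 f=8, (2,5) g=5 f=10, (3,3) g=4 f=8, (3,5) g=4 f=10, (4,3) g=3 f=8, (4,5) g=3 f=10, (5,3) g=2 f=8, (5,5) g=2 f=10, (6,3) g=1 f=8, (6,5) g=1 f=10]

order=[(4,4) → (3,4) → (2,4) → (1,4)]; open=[(0,4) g=6 f=10, (1,3) g=6 f=8, (1,5) g=6 f=10, (2,3) g=5 f=8, (2,5) g=5 f=10, (3,3) g=4 f=8, (3,5) g=4 f=10, (4,3) g=3 f=8, (4,5) g=3 f=10, (5,3) g=2 f=8, (5,5) g=2 f=10, (6,3) g=1 f=8, (6,5) g=1 f=10]; closed=[(1,4), (2,4), (3,4), (4,4), (5,4), (6,4)]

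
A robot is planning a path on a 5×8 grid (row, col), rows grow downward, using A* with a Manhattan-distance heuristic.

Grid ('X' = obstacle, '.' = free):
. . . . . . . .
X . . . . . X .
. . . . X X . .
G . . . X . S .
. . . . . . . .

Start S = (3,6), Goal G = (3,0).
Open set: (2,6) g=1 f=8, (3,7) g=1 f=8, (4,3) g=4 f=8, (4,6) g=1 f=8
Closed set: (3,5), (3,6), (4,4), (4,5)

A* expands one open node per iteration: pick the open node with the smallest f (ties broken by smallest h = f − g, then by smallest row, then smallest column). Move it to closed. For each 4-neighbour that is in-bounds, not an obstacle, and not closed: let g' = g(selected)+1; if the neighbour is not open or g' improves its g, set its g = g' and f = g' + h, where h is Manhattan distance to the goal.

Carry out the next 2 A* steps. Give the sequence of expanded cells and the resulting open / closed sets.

step 1: expand (4,3) (f=8, h=4) → closed; open now [(2,6) g=1 f=8, (3,3) g=5 f=8, (3,7) g=1 f=8, (4,2) g=5 f=8, (4,6) g=1 f=8]
step 2: expand (3,3) (f=8, h=3) → closed; open now [(2,3) g=6 f=10, (2,6) g=1 f=8, (3,2) g=6 f=8, (3,7) g=1 f=8, (4,2) g=5 f=8, (4,6) g=1 f=8]

order=[(4,3) → (3,3)]; open=[(2,3) g=6 f=10, (2,6) g=1 f=8, (3,2) g=6 f=8, (3,7) g=1 f=8, (4,2) g=5 f=8, (4,6) g=1 f=8]; closed=[(3,3), (3,5), (3,6), (4,3), (4,4), (4,5)]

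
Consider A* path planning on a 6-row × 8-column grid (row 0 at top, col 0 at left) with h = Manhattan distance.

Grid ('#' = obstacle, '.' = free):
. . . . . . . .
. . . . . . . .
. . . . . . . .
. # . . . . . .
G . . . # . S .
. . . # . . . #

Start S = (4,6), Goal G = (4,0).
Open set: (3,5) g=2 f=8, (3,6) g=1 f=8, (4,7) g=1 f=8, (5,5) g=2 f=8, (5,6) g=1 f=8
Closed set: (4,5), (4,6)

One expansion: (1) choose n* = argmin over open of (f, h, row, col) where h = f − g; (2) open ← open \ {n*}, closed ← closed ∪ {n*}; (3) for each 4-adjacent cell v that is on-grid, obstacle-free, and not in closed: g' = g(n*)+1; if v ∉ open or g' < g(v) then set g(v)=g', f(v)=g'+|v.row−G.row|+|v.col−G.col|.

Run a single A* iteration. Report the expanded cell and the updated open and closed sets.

step 1: expand (3,5) (f=8, h=6) → closed; open now [(2,5) g=3 f=10, (3,4) g=3 f=8, (3,6) g=1 f=8, (4,7) g=1 f=8, (5,5) g=2 f=8, (5,6) g=1 f=8]

expanded=(3,5); open=[(2,5) g=3 f=10, (3,4) g=3 f=8, (3,6) g=1 f=8, (4,7) g=1 f=8, (5,5) g=2 f=8, (5,6) g=1 f=8]; closed=[(3,5), (4,5), (4,6)]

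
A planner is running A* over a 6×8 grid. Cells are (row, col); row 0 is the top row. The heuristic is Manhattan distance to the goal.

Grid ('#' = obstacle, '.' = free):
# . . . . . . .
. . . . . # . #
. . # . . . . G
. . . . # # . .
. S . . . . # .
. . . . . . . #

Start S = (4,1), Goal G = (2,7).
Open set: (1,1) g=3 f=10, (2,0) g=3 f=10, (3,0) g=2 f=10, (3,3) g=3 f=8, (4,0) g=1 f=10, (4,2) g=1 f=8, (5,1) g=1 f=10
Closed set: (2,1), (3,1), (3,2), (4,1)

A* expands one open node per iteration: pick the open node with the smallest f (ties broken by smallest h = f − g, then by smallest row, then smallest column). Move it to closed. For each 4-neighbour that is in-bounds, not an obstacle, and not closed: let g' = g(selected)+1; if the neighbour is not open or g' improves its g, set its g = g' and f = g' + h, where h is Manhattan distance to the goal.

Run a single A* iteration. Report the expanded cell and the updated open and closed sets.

step 1: expand (3,3) (f=8, h=5) → closed; open now [(1,1) g=3 f=10, (2,0) g=3 f=10, (2,3) g=4 f=8, (3,0) g=2 f=10, (4,0) g=1 f=10, (4,2) g=1 f=8, (4,3) g=4 f=10, (5,1) g=1 f=10]

expanded=(3,3); open=[(1,1) g=3 f=10, (2,0) g=3 f=10, (2,3) g=4 f=8, (3,0) g=2 f=10, (4,0) g=1 f=10, (4,2) g=1 f=8, (4,3) g=4 f=10, (5,1) g=1 f=10]; closed=[(2,1), (3,1), (3,2), (3,3), (4,1)]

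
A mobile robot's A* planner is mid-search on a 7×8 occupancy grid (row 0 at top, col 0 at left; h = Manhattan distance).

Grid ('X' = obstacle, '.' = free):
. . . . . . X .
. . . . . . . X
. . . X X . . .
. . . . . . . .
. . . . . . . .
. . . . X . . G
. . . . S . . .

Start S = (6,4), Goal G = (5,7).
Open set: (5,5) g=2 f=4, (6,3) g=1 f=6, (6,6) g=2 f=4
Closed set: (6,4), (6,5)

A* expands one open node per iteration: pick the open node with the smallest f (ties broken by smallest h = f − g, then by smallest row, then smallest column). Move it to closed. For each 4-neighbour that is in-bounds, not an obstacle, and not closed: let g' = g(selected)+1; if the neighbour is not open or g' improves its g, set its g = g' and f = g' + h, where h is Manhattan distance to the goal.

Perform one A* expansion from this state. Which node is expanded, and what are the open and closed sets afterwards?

expanded=(5,5); open=[(4,5) g=3 f=6, (5,6) g=3 f=4, (6,3) g=1 f=6, (6,6) g=2 f=4]; closed=[(5,5), (6,4), (6,5)]

step 1: expand (5,5) (f=4, h=2) → closed; open now [(4,5) g=3 f=6, (5,6) g=3 f=4, (6,3) g=1 f=6, (6,6) g=2 f=4]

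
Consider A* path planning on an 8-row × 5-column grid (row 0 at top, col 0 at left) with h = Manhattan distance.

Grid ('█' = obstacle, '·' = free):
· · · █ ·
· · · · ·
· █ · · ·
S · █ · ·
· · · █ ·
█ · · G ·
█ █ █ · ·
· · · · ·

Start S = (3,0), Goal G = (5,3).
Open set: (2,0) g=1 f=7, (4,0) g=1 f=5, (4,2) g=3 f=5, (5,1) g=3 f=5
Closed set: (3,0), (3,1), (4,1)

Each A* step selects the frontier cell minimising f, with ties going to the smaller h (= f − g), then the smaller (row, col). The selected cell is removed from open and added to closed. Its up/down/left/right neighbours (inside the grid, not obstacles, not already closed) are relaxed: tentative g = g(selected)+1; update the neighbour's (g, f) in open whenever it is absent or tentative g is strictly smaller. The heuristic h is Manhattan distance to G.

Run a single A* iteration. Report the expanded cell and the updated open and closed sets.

expanded=(4,2); open=[(2,0) g=1 f=7, (4,0) g=1 f=5, (5,1) g=3 f=5, (5,2) g=4 f=5]; closed=[(3,0), (3,1), (4,1), (4,2)]

step 1: expand (4,2) (f=5, h=2) → closed; open now [(2,0) g=1 f=7, (4,0) g=1 f=5, (5,1) g=3 f=5, (5,2) g=4 f=5]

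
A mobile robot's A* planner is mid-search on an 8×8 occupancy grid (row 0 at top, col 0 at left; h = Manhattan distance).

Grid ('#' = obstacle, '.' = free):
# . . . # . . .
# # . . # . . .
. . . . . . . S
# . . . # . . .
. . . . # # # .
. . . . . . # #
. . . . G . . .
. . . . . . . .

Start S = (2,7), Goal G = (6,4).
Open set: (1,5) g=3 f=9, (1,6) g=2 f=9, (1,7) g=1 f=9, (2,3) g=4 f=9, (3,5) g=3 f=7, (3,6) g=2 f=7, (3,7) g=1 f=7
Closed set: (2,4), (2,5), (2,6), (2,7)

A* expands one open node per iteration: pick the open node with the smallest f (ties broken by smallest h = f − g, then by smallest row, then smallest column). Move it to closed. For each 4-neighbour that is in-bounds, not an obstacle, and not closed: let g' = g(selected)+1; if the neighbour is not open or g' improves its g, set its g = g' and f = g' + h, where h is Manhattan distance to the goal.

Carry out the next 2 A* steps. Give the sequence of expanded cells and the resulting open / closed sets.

order=[(3,5) → (3,6)]; open=[(1,5) g=3 f=9, (1,6) g=2 f=9, (1,7) g=1 f=9, (2,3) g=4 f=9, (3,7) g=1 f=7]; closed=[(2,4), (2,5), (2,6), (2,7), (3,5), (3,6)]

step 1: expand (3,5) (f=7, h=4) → closed; open now [(1,5) g=3 f=9, (1,6) g=2 f=9, (1,7) g=1 f=9, (2,3) g=4 f=9, (3,6) g=2 f=7, (3,7) g=1 f=7]
step 2: expand (3,6) (f=7, h=5) → closed; open now [(1,5) g=3 f=9, (1,6) g=2 f=9, (1,7) g=1 f=9, (2,3) g=4 f=9, (3,7) g=1 f=7]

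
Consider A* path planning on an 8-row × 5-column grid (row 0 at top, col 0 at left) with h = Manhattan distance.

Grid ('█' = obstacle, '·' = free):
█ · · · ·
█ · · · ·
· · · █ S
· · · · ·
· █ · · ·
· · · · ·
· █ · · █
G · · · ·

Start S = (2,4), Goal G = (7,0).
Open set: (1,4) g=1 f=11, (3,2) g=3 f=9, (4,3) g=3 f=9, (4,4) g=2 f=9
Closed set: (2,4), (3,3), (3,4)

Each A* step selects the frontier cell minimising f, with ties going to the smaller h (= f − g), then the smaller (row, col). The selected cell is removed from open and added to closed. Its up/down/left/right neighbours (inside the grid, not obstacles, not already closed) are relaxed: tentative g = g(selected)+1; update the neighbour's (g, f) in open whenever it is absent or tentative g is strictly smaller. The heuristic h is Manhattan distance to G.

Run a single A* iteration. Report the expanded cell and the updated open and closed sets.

step 1: expand (3,2) (f=9, h=6) → closed; open now [(1,4) g=1 f=11, (2,2) g=4 f=11, (3,1) g=4 f=9, (4,2) g=4 f=9, (4,3) g=3 f=9, (4,4) g=2 f=9]

expanded=(3,2); open=[(1,4) g=1 f=11, (2,2) g=4 f=11, (3,1) g=4 f=9, (4,2) g=4 f=9, (4,3) g=3 f=9, (4,4) g=2 f=9]; closed=[(2,4), (3,2), (3,3), (3,4)]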